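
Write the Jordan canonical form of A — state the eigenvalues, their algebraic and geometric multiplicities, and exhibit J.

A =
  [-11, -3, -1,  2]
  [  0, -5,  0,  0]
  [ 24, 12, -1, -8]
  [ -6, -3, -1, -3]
J_2(-5) ⊕ J_1(-5) ⊕ J_1(-5)

The characteristic polynomial is
  det(x·I − A) = x^4 + 20*x^3 + 150*x^2 + 500*x + 625 = (x + 5)^4

Eigenvalues and multiplicities (the geometric multiplicity of λ is n − rank(A − λI), which equals the number of Jordan blocks for λ):
  λ = -5: algebraic multiplicity = 4, geometric multiplicity = 3

Determining the block sizes for each eigenvalue:
  λ = -5: 3 blocks summing to 4 forces exactly one block of size 2 and the rest size 1 → block sizes [2, 1, 1]

Assembling the blocks gives a Jordan form
J =
  [-5,  1,  0,  0]
  [ 0, -5,  0,  0]
  [ 0,  0, -5,  0]
  [ 0,  0,  0, -5]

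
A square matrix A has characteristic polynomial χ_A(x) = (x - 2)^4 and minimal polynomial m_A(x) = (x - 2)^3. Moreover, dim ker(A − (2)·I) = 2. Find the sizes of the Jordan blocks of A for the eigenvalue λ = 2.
Block sizes for λ = 2: [3, 1]

Step 1 — from the characteristic polynomial, algebraic multiplicity of λ = 2 is 4. From dim ker(A − (2)·I) = 2, there are exactly 2 Jordan blocks for λ = 2.
Step 2 — from the minimal polynomial, the factor (x − 2)^3 tells us the largest block for λ = 2 has size 3.
Step 3 — with total size 4, 2 blocks, and largest block 3, the block sizes (in nonincreasing order) are [3, 1].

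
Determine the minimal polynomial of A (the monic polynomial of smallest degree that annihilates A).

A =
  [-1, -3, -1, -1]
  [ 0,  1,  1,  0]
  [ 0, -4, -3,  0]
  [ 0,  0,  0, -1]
x^3 + 3*x^2 + 3*x + 1

The characteristic polynomial is χ_A(x) = (x + 1)^4, so the eigenvalues are known. The minimal polynomial is
  m_A(x) = Π_λ (x − λ)^{k_λ}
where k_λ is the size of the *largest* Jordan block for λ (equivalently, the smallest k with (A − λI)^k v = 0 for every generalised eigenvector v of λ).

  λ = -1: largest Jordan block has size 3, contributing (x + 1)^3

So m_A(x) = (x + 1)^3 = x^3 + 3*x^2 + 3*x + 1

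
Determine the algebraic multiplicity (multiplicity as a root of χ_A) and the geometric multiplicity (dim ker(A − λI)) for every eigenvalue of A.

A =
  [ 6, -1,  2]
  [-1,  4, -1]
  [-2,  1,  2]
λ = 4: alg = 3, geom = 1

Step 1 — factor the characteristic polynomial to read off the algebraic multiplicities:
  χ_A(x) = (x - 4)^3

Step 2 — compute geometric multiplicities via the rank-nullity identity g(λ) = n − rank(A − λI):
  rank(A − (4)·I) = 2, so dim ker(A − (4)·I) = n − 2 = 1

Summary:
  λ = 4: algebraic multiplicity = 3, geometric multiplicity = 1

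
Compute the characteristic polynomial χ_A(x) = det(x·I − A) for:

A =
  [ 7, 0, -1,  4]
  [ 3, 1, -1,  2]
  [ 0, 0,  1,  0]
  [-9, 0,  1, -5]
x^4 - 4*x^3 + 6*x^2 - 4*x + 1

Expanding det(x·I − A) (e.g. by cofactor expansion or by noting that A is similar to its Jordan form J, which has the same characteristic polynomial as A) gives
  χ_A(x) = x^4 - 4*x^3 + 6*x^2 - 4*x + 1
which factors as (x - 1)^4. The eigenvalues (with algebraic multiplicities) are λ = 1 with multiplicity 4.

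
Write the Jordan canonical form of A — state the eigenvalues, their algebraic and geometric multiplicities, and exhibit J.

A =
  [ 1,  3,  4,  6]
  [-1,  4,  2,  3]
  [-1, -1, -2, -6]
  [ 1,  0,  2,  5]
J_3(2) ⊕ J_1(2)

The characteristic polynomial is
  det(x·I − A) = x^4 - 8*x^3 + 24*x^2 - 32*x + 16 = (x - 2)^4

Eigenvalues and multiplicities (the geometric multiplicity of λ is n − rank(A − λI), which equals the number of Jordan blocks for λ):
  λ = 2: algebraic multiplicity = 4, geometric multiplicity = 2

Determining the block sizes for each eigenvalue:
  λ = 2: with am = 4 and gm = 2, the partition is not yet determined (e.g. several partitions of 4 into 2 parts exist). Let N = A − (2)·I. Computing rank(N^1) = 2, rank(N^2) = 1, rank(N^3) = 0; the number of blocks of size ≥ j is rank(N^{j−1}) − rank(N^j), giving [2, 1, 1]. So we have 1 block(s) of size 3, 1 block(s) of size 1 → block sizes [3, 1]

Assembling the blocks gives a Jordan form
J =
  [2, 1, 0, 0]
  [0, 2, 1, 0]
  [0, 0, 2, 0]
  [0, 0, 0, 2]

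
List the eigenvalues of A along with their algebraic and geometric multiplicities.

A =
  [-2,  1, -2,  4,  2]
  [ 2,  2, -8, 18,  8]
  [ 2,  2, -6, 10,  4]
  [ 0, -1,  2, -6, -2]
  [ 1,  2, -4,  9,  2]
λ = -2: alg = 5, geom = 3

Step 1 — factor the characteristic polynomial to read off the algebraic multiplicities:
  χ_A(x) = (x + 2)^5

Step 2 — compute geometric multiplicities via the rank-nullity identity g(λ) = n − rank(A − λI):
  rank(A − (-2)·I) = 2, so dim ker(A − (-2)·I) = n − 2 = 3

Summary:
  λ = -2: algebraic multiplicity = 5, geometric multiplicity = 3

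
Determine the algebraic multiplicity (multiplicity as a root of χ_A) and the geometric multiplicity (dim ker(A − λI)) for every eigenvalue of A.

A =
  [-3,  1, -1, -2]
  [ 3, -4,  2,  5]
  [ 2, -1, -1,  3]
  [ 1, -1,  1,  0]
λ = -2: alg = 4, geom = 2

Step 1 — factor the characteristic polynomial to read off the algebraic multiplicities:
  χ_A(x) = (x + 2)^4

Step 2 — compute geometric multiplicities via the rank-nullity identity g(λ) = n − rank(A − λI):
  rank(A − (-2)·I) = 2, so dim ker(A − (-2)·I) = n − 2 = 2

Summary:
  λ = -2: algebraic multiplicity = 4, geometric multiplicity = 2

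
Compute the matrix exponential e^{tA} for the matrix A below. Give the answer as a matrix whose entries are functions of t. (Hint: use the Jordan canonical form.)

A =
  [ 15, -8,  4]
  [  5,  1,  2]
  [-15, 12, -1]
e^{tA} =
  [10*t*exp(5*t) + exp(5*t), -8*t*exp(5*t), 4*t*exp(5*t)]
  [5*t*exp(5*t), -4*t*exp(5*t) + exp(5*t), 2*t*exp(5*t)]
  [-15*t*exp(5*t), 12*t*exp(5*t), -6*t*exp(5*t) + exp(5*t)]

Strategy: write A = P · J · P⁻¹ where J is a Jordan canonical form, so e^{tA} = P · e^{tJ} · P⁻¹, and e^{tJ} can be computed block-by-block.

A has Jordan form
J =
  [5, 1, 0]
  [0, 5, 0]
  [0, 0, 5]
(up to reordering of blocks).

Per-block formulas:
  For a 2×2 Jordan block J_2(5): exp(t · J_2(5)) = e^(5t)·(I + t·N), where N is the 2×2 nilpotent shift.
  For a 1×1 block at λ = 5: exp(t · [5]) = [e^(5t)].

After assembling e^{tJ} and conjugating by P, we get:

e^{tA} =
  [10*t*exp(5*t) + exp(5*t), -8*t*exp(5*t), 4*t*exp(5*t)]
  [5*t*exp(5*t), -4*t*exp(5*t) + exp(5*t), 2*t*exp(5*t)]
  [-15*t*exp(5*t), 12*t*exp(5*t), -6*t*exp(5*t) + exp(5*t)]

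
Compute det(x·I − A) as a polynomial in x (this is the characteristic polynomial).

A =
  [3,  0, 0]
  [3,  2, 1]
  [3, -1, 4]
x^3 - 9*x^2 + 27*x - 27

Expanding det(x·I − A) (e.g. by cofactor expansion or by noting that A is similar to its Jordan form J, which has the same characteristic polynomial as A) gives
  χ_A(x) = x^3 - 9*x^2 + 27*x - 27
which factors as (x - 3)^3. The eigenvalues (with algebraic multiplicities) are λ = 3 with multiplicity 3.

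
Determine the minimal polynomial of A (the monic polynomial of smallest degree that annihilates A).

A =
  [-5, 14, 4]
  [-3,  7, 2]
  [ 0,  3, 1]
x^3 - 3*x^2 + 3*x - 1

The characteristic polynomial is χ_A(x) = (x - 1)^3, so the eigenvalues are known. The minimal polynomial is
  m_A(x) = Π_λ (x − λ)^{k_λ}
where k_λ is the size of the *largest* Jordan block for λ (equivalently, the smallest k with (A − λI)^k v = 0 for every generalised eigenvector v of λ).

  λ = 1: largest Jordan block has size 3, contributing (x − 1)^3

So m_A(x) = (x - 1)^3 = x^3 - 3*x^2 + 3*x - 1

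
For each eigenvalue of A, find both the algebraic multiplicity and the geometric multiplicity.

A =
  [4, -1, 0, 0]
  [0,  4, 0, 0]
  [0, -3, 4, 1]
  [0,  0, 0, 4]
λ = 4: alg = 4, geom = 2

Step 1 — factor the characteristic polynomial to read off the algebraic multiplicities:
  χ_A(x) = (x - 4)^4

Step 2 — compute geometric multiplicities via the rank-nullity identity g(λ) = n − rank(A − λI):
  rank(A − (4)·I) = 2, so dim ker(A − (4)·I) = n − 2 = 2

Summary:
  λ = 4: algebraic multiplicity = 4, geometric multiplicity = 2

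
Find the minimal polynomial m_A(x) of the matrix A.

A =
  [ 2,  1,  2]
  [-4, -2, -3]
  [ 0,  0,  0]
x^3

The characteristic polynomial is χ_A(x) = x^3, so the eigenvalues are known. The minimal polynomial is
  m_A(x) = Π_λ (x − λ)^{k_λ}
where k_λ is the size of the *largest* Jordan block for λ (equivalently, the smallest k with (A − λI)^k v = 0 for every generalised eigenvector v of λ).

  λ = 0: largest Jordan block has size 3, contributing (x − 0)^3

So m_A(x) = x^3 = x^3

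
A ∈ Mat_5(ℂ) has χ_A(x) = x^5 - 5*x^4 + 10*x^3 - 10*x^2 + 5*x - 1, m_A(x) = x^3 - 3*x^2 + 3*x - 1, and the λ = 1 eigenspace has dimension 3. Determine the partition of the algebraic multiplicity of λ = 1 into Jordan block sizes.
Block sizes for λ = 1: [3, 1, 1]

Step 1 — from the characteristic polynomial, algebraic multiplicity of λ = 1 is 5. From dim ker(A − (1)·I) = 3, there are exactly 3 Jordan blocks for λ = 1.
Step 2 — from the minimal polynomial, the factor (x − 1)^3 tells us the largest block for λ = 1 has size 3.
Step 3 — with total size 5, 3 blocks, and largest block 3, the block sizes (in nonincreasing order) are [3, 1, 1].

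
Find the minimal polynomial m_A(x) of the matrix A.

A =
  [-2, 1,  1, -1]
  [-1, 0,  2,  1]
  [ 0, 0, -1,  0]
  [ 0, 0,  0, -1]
x^3 + 3*x^2 + 3*x + 1

The characteristic polynomial is χ_A(x) = (x + 1)^4, so the eigenvalues are known. The minimal polynomial is
  m_A(x) = Π_λ (x − λ)^{k_λ}
where k_λ is the size of the *largest* Jordan block for λ (equivalently, the smallest k with (A − λI)^k v = 0 for every generalised eigenvector v of λ).

  λ = -1: largest Jordan block has size 3, contributing (x + 1)^3

So m_A(x) = (x + 1)^3 = x^3 + 3*x^2 + 3*x + 1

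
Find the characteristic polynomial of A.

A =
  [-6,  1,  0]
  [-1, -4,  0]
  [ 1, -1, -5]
x^3 + 15*x^2 + 75*x + 125

Expanding det(x·I − A) (e.g. by cofactor expansion or by noting that A is similar to its Jordan form J, which has the same characteristic polynomial as A) gives
  χ_A(x) = x^3 + 15*x^2 + 75*x + 125
which factors as (x + 5)^3. The eigenvalues (with algebraic multiplicities) are λ = -5 with multiplicity 3.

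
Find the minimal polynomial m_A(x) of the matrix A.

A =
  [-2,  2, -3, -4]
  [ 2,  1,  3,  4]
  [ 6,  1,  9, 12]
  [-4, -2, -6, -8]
x^3

The characteristic polynomial is χ_A(x) = x^4, so the eigenvalues are known. The minimal polynomial is
  m_A(x) = Π_λ (x − λ)^{k_λ}
where k_λ is the size of the *largest* Jordan block for λ (equivalently, the smallest k with (A − λI)^k v = 0 for every generalised eigenvector v of λ).

  λ = 0: largest Jordan block has size 3, contributing (x − 0)^3

So m_A(x) = x^3 = x^3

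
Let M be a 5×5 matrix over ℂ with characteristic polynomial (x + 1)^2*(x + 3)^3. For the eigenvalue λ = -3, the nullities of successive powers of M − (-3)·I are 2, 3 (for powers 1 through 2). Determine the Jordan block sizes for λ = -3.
Block sizes for λ = -3: [2, 1]

From the dimensions of kernels of powers, the number of Jordan blocks of size at least j is d_j − d_{j−1} where d_j = dim ker(N^j) (with d_0 = 0). Computing the differences gives [2, 1].
The number of blocks of size exactly k is (#blocks of size ≥ k) − (#blocks of size ≥ k + 1), so the partition is: 1 block(s) of size 1, 1 block(s) of size 2.
In nonincreasing order the block sizes are [2, 1].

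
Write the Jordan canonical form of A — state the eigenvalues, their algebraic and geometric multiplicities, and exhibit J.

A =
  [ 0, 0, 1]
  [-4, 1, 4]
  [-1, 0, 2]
J_2(1) ⊕ J_1(1)

The characteristic polynomial is
  det(x·I − A) = x^3 - 3*x^2 + 3*x - 1 = (x - 1)^3

Eigenvalues and multiplicities (the geometric multiplicity of λ is n − rank(A − λI), which equals the number of Jordan blocks for λ):
  λ = 1: algebraic multiplicity = 3, geometric multiplicity = 2

Determining the block sizes for each eigenvalue:
  λ = 1: 2 blocks summing to 3 forces exactly one block of size 2 and the rest size 1 → block sizes [2, 1]

Assembling the blocks gives a Jordan form
J =
  [1, 1, 0]
  [0, 1, 0]
  [0, 0, 1]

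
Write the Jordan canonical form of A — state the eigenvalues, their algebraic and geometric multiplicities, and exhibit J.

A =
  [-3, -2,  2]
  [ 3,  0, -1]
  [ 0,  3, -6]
J_3(-3)

The characteristic polynomial is
  det(x·I − A) = x^3 + 9*x^2 + 27*x + 27 = (x + 3)^3

Eigenvalues and multiplicities (the geometric multiplicity of λ is n − rank(A − λI), which equals the number of Jordan blocks for λ):
  λ = -3: algebraic multiplicity = 3, geometric multiplicity = 1

Determining the block sizes for each eigenvalue:
  λ = -3: one block (gm = 1), so the single block has size am = 3 → block sizes [3]

Assembling the blocks gives a Jordan form
J =
  [-3,  1,  0]
  [ 0, -3,  1]
  [ 0,  0, -3]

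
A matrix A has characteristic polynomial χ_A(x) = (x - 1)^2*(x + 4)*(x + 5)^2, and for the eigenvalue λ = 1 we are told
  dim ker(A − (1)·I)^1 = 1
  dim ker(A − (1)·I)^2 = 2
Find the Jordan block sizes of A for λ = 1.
Block sizes for λ = 1: [2]

From the dimensions of kernels of powers, the number of Jordan blocks of size at least j is d_j − d_{j−1} where d_j = dim ker(N^j) (with d_0 = 0). Computing the differences gives [1, 1].
The number of blocks of size exactly k is (#blocks of size ≥ k) − (#blocks of size ≥ k + 1), so the partition is: 1 block(s) of size 2.
In nonincreasing order the block sizes are [2].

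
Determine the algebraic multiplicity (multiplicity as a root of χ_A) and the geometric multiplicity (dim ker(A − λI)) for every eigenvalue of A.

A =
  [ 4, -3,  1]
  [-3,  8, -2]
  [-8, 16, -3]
λ = 3: alg = 3, geom = 1

Step 1 — factor the characteristic polynomial to read off the algebraic multiplicities:
  χ_A(x) = (x - 3)^3

Step 2 — compute geometric multiplicities via the rank-nullity identity g(λ) = n − rank(A − λI):
  rank(A − (3)·I) = 2, so dim ker(A − (3)·I) = n − 2 = 1

Summary:
  λ = 3: algebraic multiplicity = 3, geometric multiplicity = 1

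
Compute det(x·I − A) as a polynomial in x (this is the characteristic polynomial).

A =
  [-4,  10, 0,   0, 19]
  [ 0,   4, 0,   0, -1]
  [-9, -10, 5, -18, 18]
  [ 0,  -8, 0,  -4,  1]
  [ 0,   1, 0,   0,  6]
x^5 - 7*x^4 - 29*x^3 + 235*x^2 + 200*x - 2000

Expanding det(x·I − A) (e.g. by cofactor expansion or by noting that A is similar to its Jordan form J, which has the same characteristic polynomial as A) gives
  χ_A(x) = x^5 - 7*x^4 - 29*x^3 + 235*x^2 + 200*x - 2000
which factors as (x - 5)^3*(x + 4)^2. The eigenvalues (with algebraic multiplicities) are λ = -4 with multiplicity 2, λ = 5 with multiplicity 3.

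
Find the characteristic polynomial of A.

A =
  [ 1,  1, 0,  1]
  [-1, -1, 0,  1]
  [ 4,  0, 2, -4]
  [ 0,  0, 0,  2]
x^4 - 4*x^3 + 4*x^2

Expanding det(x·I − A) (e.g. by cofactor expansion or by noting that A is similar to its Jordan form J, which has the same characteristic polynomial as A) gives
  χ_A(x) = x^4 - 4*x^3 + 4*x^2
which factors as x^2*(x - 2)^2. The eigenvalues (with algebraic multiplicities) are λ = 0 with multiplicity 2, λ = 2 with multiplicity 2.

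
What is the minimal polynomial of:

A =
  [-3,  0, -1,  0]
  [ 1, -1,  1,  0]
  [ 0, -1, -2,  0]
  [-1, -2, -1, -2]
x^3 + 6*x^2 + 12*x + 8

The characteristic polynomial is χ_A(x) = (x + 2)^4, so the eigenvalues are known. The minimal polynomial is
  m_A(x) = Π_λ (x − λ)^{k_λ}
where k_λ is the size of the *largest* Jordan block for λ (equivalently, the smallest k with (A − λI)^k v = 0 for every generalised eigenvector v of λ).

  λ = -2: largest Jordan block has size 3, contributing (x + 2)^3

So m_A(x) = (x + 2)^3 = x^3 + 6*x^2 + 12*x + 8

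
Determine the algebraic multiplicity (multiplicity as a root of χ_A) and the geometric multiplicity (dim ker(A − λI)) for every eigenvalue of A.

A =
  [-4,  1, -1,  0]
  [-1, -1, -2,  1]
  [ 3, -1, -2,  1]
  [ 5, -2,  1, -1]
λ = -2: alg = 4, geom = 2

Step 1 — factor the characteristic polynomial to read off the algebraic multiplicities:
  χ_A(x) = (x + 2)^4

Step 2 — compute geometric multiplicities via the rank-nullity identity g(λ) = n − rank(A − λI):
  rank(A − (-2)·I) = 2, so dim ker(A − (-2)·I) = n − 2 = 2

Summary:
  λ = -2: algebraic multiplicity = 4, geometric multiplicity = 2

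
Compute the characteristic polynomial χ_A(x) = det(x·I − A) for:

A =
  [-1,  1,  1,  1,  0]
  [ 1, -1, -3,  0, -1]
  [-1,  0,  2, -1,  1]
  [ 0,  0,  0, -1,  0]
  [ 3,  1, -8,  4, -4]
x^5 + 5*x^4 + 10*x^3 + 10*x^2 + 5*x + 1

Expanding det(x·I − A) (e.g. by cofactor expansion or by noting that A is similar to its Jordan form J, which has the same characteristic polynomial as A) gives
  χ_A(x) = x^5 + 5*x^4 + 10*x^3 + 10*x^2 + 5*x + 1
which factors as (x + 1)^5. The eigenvalues (with algebraic multiplicities) are λ = -1 with multiplicity 5.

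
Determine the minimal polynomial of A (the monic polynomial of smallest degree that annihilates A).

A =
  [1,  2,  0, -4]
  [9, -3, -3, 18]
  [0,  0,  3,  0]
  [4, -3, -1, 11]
x^3 - 9*x^2 + 27*x - 27

The characteristic polynomial is χ_A(x) = (x - 3)^4, so the eigenvalues are known. The minimal polynomial is
  m_A(x) = Π_λ (x − λ)^{k_λ}
where k_λ is the size of the *largest* Jordan block for λ (equivalently, the smallest k with (A − λI)^k v = 0 for every generalised eigenvector v of λ).

  λ = 3: largest Jordan block has size 3, contributing (x − 3)^3

So m_A(x) = (x - 3)^3 = x^3 - 9*x^2 + 27*x - 27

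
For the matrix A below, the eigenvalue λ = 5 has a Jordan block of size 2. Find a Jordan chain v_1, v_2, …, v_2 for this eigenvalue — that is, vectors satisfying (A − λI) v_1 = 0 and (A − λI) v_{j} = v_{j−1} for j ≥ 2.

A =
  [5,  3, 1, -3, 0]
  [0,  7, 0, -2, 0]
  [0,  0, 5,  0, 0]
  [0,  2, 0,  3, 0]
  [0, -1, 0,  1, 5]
A Jordan chain for λ = 5 of length 2:
v_1 = (3, 2, 0, 2, -1)ᵀ
v_2 = (0, 1, 0, 0, 0)ᵀ

Let N = A − (5)·I. We want v_2 with N^2 v_2 = 0 but N^1 v_2 ≠ 0; then v_{j-1} := N · v_j for j = 2, …, 2.

Pick v_2 = (0, 1, 0, 0, 0)ᵀ.
Then v_1 = N · v_2 = (3, 2, 0, 2, -1)ᵀ.

Sanity check: (A − (5)·I) v_1 = (0, 0, 0, 0, 0)ᵀ = 0. ✓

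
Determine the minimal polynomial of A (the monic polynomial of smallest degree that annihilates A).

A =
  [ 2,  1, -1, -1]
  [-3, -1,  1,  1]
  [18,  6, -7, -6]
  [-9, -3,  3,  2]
x^3 + 3*x^2 + 3*x + 1

The characteristic polynomial is χ_A(x) = (x + 1)^4, so the eigenvalues are known. The minimal polynomial is
  m_A(x) = Π_λ (x − λ)^{k_λ}
where k_λ is the size of the *largest* Jordan block for λ (equivalently, the smallest k with (A − λI)^k v = 0 for every generalised eigenvector v of λ).

  λ = -1: largest Jordan block has size 3, contributing (x + 1)^3

So m_A(x) = (x + 1)^3 = x^3 + 3*x^2 + 3*x + 1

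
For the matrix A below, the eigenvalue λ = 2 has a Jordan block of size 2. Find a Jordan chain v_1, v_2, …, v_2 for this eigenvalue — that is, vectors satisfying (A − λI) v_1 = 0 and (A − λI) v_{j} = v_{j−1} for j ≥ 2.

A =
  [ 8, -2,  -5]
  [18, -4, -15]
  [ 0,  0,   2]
A Jordan chain for λ = 2 of length 2:
v_1 = (6, 18, 0)ᵀ
v_2 = (1, 0, 0)ᵀ

Let N = A − (2)·I. We want v_2 with N^2 v_2 = 0 but N^1 v_2 ≠ 0; then v_{j-1} := N · v_j for j = 2, …, 2.

Pick v_2 = (1, 0, 0)ᵀ.
Then v_1 = N · v_2 = (6, 18, 0)ᵀ.

Sanity check: (A − (2)·I) v_1 = (0, 0, 0)ᵀ = 0. ✓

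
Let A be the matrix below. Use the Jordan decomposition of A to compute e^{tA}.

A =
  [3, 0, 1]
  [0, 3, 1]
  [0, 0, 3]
e^{tA} =
  [exp(3*t), 0, t*exp(3*t)]
  [0, exp(3*t), t*exp(3*t)]
  [0, 0, exp(3*t)]

Strategy: write A = P · J · P⁻¹ where J is a Jordan canonical form, so e^{tA} = P · e^{tJ} · P⁻¹, and e^{tJ} can be computed block-by-block.

A has Jordan form
J =
  [3, 1, 0]
  [0, 3, 0]
  [0, 0, 3]
(up to reordering of blocks).

Per-block formulas:
  For a 2×2 Jordan block J_2(3): exp(t · J_2(3)) = e^(3t)·(I + t·N), where N is the 2×2 nilpotent shift.
  For a 1×1 block at λ = 3: exp(t · [3]) = [e^(3t)].

After assembling e^{tJ} and conjugating by P, we get:

e^{tA} =
  [exp(3*t), 0, t*exp(3*t)]
  [0, exp(3*t), t*exp(3*t)]
  [0, 0, exp(3*t)]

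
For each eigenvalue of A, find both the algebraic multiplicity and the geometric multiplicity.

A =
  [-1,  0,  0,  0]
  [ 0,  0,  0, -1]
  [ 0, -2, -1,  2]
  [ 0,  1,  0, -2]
λ = -1: alg = 4, geom = 3

Step 1 — factor the characteristic polynomial to read off the algebraic multiplicities:
  χ_A(x) = (x + 1)^4

Step 2 — compute geometric multiplicities via the rank-nullity identity g(λ) = n − rank(A − λI):
  rank(A − (-1)·I) = 1, so dim ker(A − (-1)·I) = n − 1 = 3

Summary:
  λ = -1: algebraic multiplicity = 4, geometric multiplicity = 3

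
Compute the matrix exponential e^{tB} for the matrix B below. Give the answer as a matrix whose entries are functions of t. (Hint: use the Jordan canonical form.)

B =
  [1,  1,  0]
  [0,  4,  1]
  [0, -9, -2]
e^{tB} =
  [exp(t), 3*t^2*exp(t)/2 + t*exp(t), t^2*exp(t)/2]
  [0, 3*t*exp(t) + exp(t), t*exp(t)]
  [0, -9*t*exp(t), -3*t*exp(t) + exp(t)]

Strategy: write B = P · J · P⁻¹ where J is a Jordan canonical form, so e^{tB} = P · e^{tJ} · P⁻¹, and e^{tJ} can be computed block-by-block.

B has Jordan form
J =
  [1, 1, 0]
  [0, 1, 1]
  [0, 0, 1]
(up to reordering of blocks).

Per-block formulas:
  For a 3×3 Jordan block J_3(1): exp(t · J_3(1)) = e^(1t)·(I + t·N + (t^2/2)·N^2), where N is the 3×3 nilpotent shift.

After assembling e^{tJ} and conjugating by P, we get:

e^{tB} =
  [exp(t), 3*t^2*exp(t)/2 + t*exp(t), t^2*exp(t)/2]
  [0, 3*t*exp(t) + exp(t), t*exp(t)]
  [0, -9*t*exp(t), -3*t*exp(t) + exp(t)]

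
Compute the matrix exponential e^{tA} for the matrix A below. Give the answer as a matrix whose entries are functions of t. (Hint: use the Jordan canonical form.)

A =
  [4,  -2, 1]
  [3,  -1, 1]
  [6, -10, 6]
e^{tA} =
  [exp(4*t), -2*t*exp(4*t), t*exp(4*t)]
  [exp(4*t) - exp(t), -2*t*exp(4*t) + exp(t), t*exp(4*t)]
  [2*exp(4*t) - 2*exp(t), -4*t*exp(4*t) - 2*exp(4*t) + 2*exp(t), 2*t*exp(4*t) + exp(4*t)]

Strategy: write A = P · J · P⁻¹ where J is a Jordan canonical form, so e^{tA} = P · e^{tJ} · P⁻¹, and e^{tJ} can be computed block-by-block.

A has Jordan form
J =
  [1, 0, 0]
  [0, 4, 1]
  [0, 0, 4]
(up to reordering of blocks).

Per-block formulas:
  For a 2×2 Jordan block J_2(4): exp(t · J_2(4)) = e^(4t)·(I + t·N), where N is the 2×2 nilpotent shift.
  For a 1×1 block at λ = 1: exp(t · [1]) = [e^(1t)].

After assembling e^{tJ} and conjugating by P, we get:

e^{tA} =
  [exp(4*t), -2*t*exp(4*t), t*exp(4*t)]
  [exp(4*t) - exp(t), -2*t*exp(4*t) + exp(t), t*exp(4*t)]
  [2*exp(4*t) - 2*exp(t), -4*t*exp(4*t) - 2*exp(4*t) + 2*exp(t), 2*t*exp(4*t) + exp(4*t)]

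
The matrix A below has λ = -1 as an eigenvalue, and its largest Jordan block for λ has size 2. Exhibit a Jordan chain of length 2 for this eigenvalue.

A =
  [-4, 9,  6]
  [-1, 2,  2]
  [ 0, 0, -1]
A Jordan chain for λ = -1 of length 2:
v_1 = (-3, -1, 0)ᵀ
v_2 = (1, 0, 0)ᵀ

Let N = A − (-1)·I. We want v_2 with N^2 v_2 = 0 but N^1 v_2 ≠ 0; then v_{j-1} := N · v_j for j = 2, …, 2.

Pick v_2 = (1, 0, 0)ᵀ.
Then v_1 = N · v_2 = (-3, -1, 0)ᵀ.

Sanity check: (A − (-1)·I) v_1 = (0, 0, 0)ᵀ = 0. ✓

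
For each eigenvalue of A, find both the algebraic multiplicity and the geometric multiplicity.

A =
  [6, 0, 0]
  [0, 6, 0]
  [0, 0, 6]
λ = 6: alg = 3, geom = 3

Step 1 — factor the characteristic polynomial to read off the algebraic multiplicities:
  χ_A(x) = (x - 6)^3

Step 2 — compute geometric multiplicities via the rank-nullity identity g(λ) = n − rank(A − λI):
  rank(A − (6)·I) = 0, so dim ker(A − (6)·I) = n − 0 = 3

Summary:
  λ = 6: algebraic multiplicity = 3, geometric multiplicity = 3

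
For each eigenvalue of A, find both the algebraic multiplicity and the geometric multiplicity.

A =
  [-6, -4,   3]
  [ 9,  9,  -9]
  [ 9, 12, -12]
λ = -3: alg = 3, geom = 2

Step 1 — factor the characteristic polynomial to read off the algebraic multiplicities:
  χ_A(x) = (x + 3)^3

Step 2 — compute geometric multiplicities via the rank-nullity identity g(λ) = n − rank(A − λI):
  rank(A − (-3)·I) = 1, so dim ker(A − (-3)·I) = n − 1 = 2

Summary:
  λ = -3: algebraic multiplicity = 3, geometric multiplicity = 2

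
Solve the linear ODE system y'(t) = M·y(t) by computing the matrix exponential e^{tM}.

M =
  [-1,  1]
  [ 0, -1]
e^{tM} =
  [exp(-t), t*exp(-t)]
  [0, exp(-t)]

Strategy: write M = P · J · P⁻¹ where J is a Jordan canonical form, so e^{tM} = P · e^{tJ} · P⁻¹, and e^{tJ} can be computed block-by-block.

M has Jordan form
J =
  [-1,  1]
  [ 0, -1]
(up to reordering of blocks).

Per-block formulas:
  For a 2×2 Jordan block J_2(-1): exp(t · J_2(-1)) = e^(-1t)·(I + t·N), where N is the 2×2 nilpotent shift.

After assembling e^{tJ} and conjugating by P, we get:

e^{tM} =
  [exp(-t), t*exp(-t)]
  [0, exp(-t)]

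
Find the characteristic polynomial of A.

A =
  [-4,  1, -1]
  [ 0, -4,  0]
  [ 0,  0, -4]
x^3 + 12*x^2 + 48*x + 64

Expanding det(x·I − A) (e.g. by cofactor expansion or by noting that A is similar to its Jordan form J, which has the same characteristic polynomial as A) gives
  χ_A(x) = x^3 + 12*x^2 + 48*x + 64
which factors as (x + 4)^3. The eigenvalues (with algebraic multiplicities) are λ = -4 with multiplicity 3.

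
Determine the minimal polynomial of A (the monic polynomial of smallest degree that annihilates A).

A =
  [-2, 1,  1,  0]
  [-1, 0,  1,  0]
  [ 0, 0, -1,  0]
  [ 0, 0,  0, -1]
x^2 + 2*x + 1

The characteristic polynomial is χ_A(x) = (x + 1)^4, so the eigenvalues are known. The minimal polynomial is
  m_A(x) = Π_λ (x − λ)^{k_λ}
where k_λ is the size of the *largest* Jordan block for λ (equivalently, the smallest k with (A − λI)^k v = 0 for every generalised eigenvector v of λ).

  λ = -1: largest Jordan block has size 2, contributing (x + 1)^2

So m_A(x) = (x + 1)^2 = x^2 + 2*x + 1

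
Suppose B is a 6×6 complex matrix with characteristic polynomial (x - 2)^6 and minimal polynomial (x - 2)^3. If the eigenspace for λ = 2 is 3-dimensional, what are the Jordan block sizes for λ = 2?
Block sizes for λ = 2: [3, 2, 1]

Step 1 — from the characteristic polynomial, algebraic multiplicity of λ = 2 is 6. From dim ker(B − (2)·I) = 3, there are exactly 3 Jordan blocks for λ = 2.
Step 2 — from the minimal polynomial, the factor (x − 2)^3 tells us the largest block for λ = 2 has size 3.
Step 3 — with total size 6, 3 blocks, and largest block 3, the block sizes (in nonincreasing order) are [3, 2, 1].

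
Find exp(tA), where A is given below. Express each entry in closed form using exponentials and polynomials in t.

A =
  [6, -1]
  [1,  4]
e^{tA} =
  [t*exp(5*t) + exp(5*t), -t*exp(5*t)]
  [t*exp(5*t), -t*exp(5*t) + exp(5*t)]

Strategy: write A = P · J · P⁻¹ where J is a Jordan canonical form, so e^{tA} = P · e^{tJ} · P⁻¹, and e^{tJ} can be computed block-by-block.

A has Jordan form
J =
  [5, 1]
  [0, 5]
(up to reordering of blocks).

Per-block formulas:
  For a 2×2 Jordan block J_2(5): exp(t · J_2(5)) = e^(5t)·(I + t·N), where N is the 2×2 nilpotent shift.

After assembling e^{tJ} and conjugating by P, we get:

e^{tA} =
  [t*exp(5*t) + exp(5*t), -t*exp(5*t)]
  [t*exp(5*t), -t*exp(5*t) + exp(5*t)]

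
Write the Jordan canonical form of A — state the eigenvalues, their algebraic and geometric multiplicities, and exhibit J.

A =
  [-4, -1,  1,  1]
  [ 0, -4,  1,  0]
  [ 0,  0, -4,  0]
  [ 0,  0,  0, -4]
J_3(-4) ⊕ J_1(-4)

The characteristic polynomial is
  det(x·I − A) = x^4 + 16*x^3 + 96*x^2 + 256*x + 256 = (x + 4)^4

Eigenvalues and multiplicities (the geometric multiplicity of λ is n − rank(A − λI), which equals the number of Jordan blocks for λ):
  λ = -4: algebraic multiplicity = 4, geometric multiplicity = 2

Determining the block sizes for each eigenvalue:
  λ = -4: with am = 4 and gm = 2, the partition is not yet determined (e.g. several partitions of 4 into 2 parts exist). Let N = A − (-4)·I. Computing rank(N^1) = 2, rank(N^2) = 1, rank(N^3) = 0; the number of blocks of size ≥ j is rank(N^{j−1}) − rank(N^j), giving [2, 1, 1]. So we have 1 block(s) of size 3, 1 block(s) of size 1 → block sizes [3, 1]

Assembling the blocks gives a Jordan form
J =
  [-4,  1,  0,  0]
  [ 0, -4,  1,  0]
  [ 0,  0, -4,  0]
  [ 0,  0,  0, -4]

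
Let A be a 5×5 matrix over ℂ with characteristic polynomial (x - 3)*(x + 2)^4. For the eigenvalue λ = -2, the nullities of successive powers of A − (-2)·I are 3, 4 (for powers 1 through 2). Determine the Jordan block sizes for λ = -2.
Block sizes for λ = -2: [2, 1, 1]

From the dimensions of kernels of powers, the number of Jordan blocks of size at least j is d_j − d_{j−1} where d_j = dim ker(N^j) (with d_0 = 0). Computing the differences gives [3, 1].
The number of blocks of size exactly k is (#blocks of size ≥ k) − (#blocks of size ≥ k + 1), so the partition is: 2 block(s) of size 1, 1 block(s) of size 2.
In nonincreasing order the block sizes are [2, 1, 1].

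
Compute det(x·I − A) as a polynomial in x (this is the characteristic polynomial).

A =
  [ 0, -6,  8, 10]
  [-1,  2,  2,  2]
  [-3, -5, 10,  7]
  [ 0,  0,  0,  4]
x^4 - 16*x^3 + 96*x^2 - 256*x + 256

Expanding det(x·I − A) (e.g. by cofactor expansion or by noting that A is similar to its Jordan form J, which has the same characteristic polynomial as A) gives
  χ_A(x) = x^4 - 16*x^3 + 96*x^2 - 256*x + 256
which factors as (x - 4)^4. The eigenvalues (with algebraic multiplicities) are λ = 4 with multiplicity 4.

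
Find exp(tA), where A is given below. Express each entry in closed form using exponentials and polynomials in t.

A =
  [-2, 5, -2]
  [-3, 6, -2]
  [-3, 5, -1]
e^{tA} =
  [-3*t*exp(t) + exp(t), 5*t*exp(t), -2*t*exp(t)]
  [-3*t*exp(t), 5*t*exp(t) + exp(t), -2*t*exp(t)]
  [-3*t*exp(t), 5*t*exp(t), -2*t*exp(t) + exp(t)]

Strategy: write A = P · J · P⁻¹ where J is a Jordan canonical form, so e^{tA} = P · e^{tJ} · P⁻¹, and e^{tJ} can be computed block-by-block.

A has Jordan form
J =
  [1, 1, 0]
  [0, 1, 0]
  [0, 0, 1]
(up to reordering of blocks).

Per-block formulas:
  For a 2×2 Jordan block J_2(1): exp(t · J_2(1)) = e^(1t)·(I + t·N), where N is the 2×2 nilpotent shift.
  For a 1×1 block at λ = 1: exp(t · [1]) = [e^(1t)].

After assembling e^{tJ} and conjugating by P, we get:

e^{tA} =
  [-3*t*exp(t) + exp(t), 5*t*exp(t), -2*t*exp(t)]
  [-3*t*exp(t), 5*t*exp(t) + exp(t), -2*t*exp(t)]
  [-3*t*exp(t), 5*t*exp(t), -2*t*exp(t) + exp(t)]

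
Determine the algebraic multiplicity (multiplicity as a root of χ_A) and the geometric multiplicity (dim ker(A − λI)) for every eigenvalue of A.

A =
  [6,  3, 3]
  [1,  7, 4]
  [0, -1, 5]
λ = 6: alg = 3, geom = 1

Step 1 — factor the characteristic polynomial to read off the algebraic multiplicities:
  χ_A(x) = (x - 6)^3

Step 2 — compute geometric multiplicities via the rank-nullity identity g(λ) = n − rank(A − λI):
  rank(A − (6)·I) = 2, so dim ker(A − (6)·I) = n − 2 = 1

Summary:
  λ = 6: algebraic multiplicity = 3, geometric multiplicity = 1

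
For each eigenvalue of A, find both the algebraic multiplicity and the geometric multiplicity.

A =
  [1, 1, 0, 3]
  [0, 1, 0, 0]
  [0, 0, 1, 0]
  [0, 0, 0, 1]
λ = 1: alg = 4, geom = 3

Step 1 — factor the characteristic polynomial to read off the algebraic multiplicities:
  χ_A(x) = (x - 1)^4

Step 2 — compute geometric multiplicities via the rank-nullity identity g(λ) = n − rank(A − λI):
  rank(A − (1)·I) = 1, so dim ker(A − (1)·I) = n − 1 = 3

Summary:
  λ = 1: algebraic multiplicity = 4, geometric multiplicity = 3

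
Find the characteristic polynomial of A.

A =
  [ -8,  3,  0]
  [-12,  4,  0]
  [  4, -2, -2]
x^3 + 6*x^2 + 12*x + 8

Expanding det(x·I − A) (e.g. by cofactor expansion or by noting that A is similar to its Jordan form J, which has the same characteristic polynomial as A) gives
  χ_A(x) = x^3 + 6*x^2 + 12*x + 8
which factors as (x + 2)^3. The eigenvalues (with algebraic multiplicities) are λ = -2 with multiplicity 3.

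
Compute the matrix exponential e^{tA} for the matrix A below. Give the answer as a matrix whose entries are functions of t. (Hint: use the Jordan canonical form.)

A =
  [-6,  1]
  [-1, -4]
e^{tA} =
  [-t*exp(-5*t) + exp(-5*t), t*exp(-5*t)]
  [-t*exp(-5*t), t*exp(-5*t) + exp(-5*t)]

Strategy: write A = P · J · P⁻¹ where J is a Jordan canonical form, so e^{tA} = P · e^{tJ} · P⁻¹, and e^{tJ} can be computed block-by-block.

A has Jordan form
J =
  [-5,  1]
  [ 0, -5]
(up to reordering of blocks).

Per-block formulas:
  For a 2×2 Jordan block J_2(-5): exp(t · J_2(-5)) = e^(-5t)·(I + t·N), where N is the 2×2 nilpotent shift.

After assembling e^{tJ} and conjugating by P, we get:

e^{tA} =
  [-t*exp(-5*t) + exp(-5*t), t*exp(-5*t)]
  [-t*exp(-5*t), t*exp(-5*t) + exp(-5*t)]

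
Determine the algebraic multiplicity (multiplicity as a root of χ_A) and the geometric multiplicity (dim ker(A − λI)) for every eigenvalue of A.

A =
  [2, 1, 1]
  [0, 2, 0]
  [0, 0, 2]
λ = 2: alg = 3, geom = 2

Step 1 — factor the characteristic polynomial to read off the algebraic multiplicities:
  χ_A(x) = (x - 2)^3

Step 2 — compute geometric multiplicities via the rank-nullity identity g(λ) = n − rank(A − λI):
  rank(A − (2)·I) = 1, so dim ker(A − (2)·I) = n − 1 = 2

Summary:
  λ = 2: algebraic multiplicity = 3, geometric multiplicity = 2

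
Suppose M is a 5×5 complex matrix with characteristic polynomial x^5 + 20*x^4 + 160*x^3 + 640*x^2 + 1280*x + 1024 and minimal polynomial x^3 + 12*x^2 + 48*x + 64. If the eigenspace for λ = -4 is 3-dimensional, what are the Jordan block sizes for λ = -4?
Block sizes for λ = -4: [3, 1, 1]

Step 1 — from the characteristic polynomial, algebraic multiplicity of λ = -4 is 5. From dim ker(M − (-4)·I) = 3, there are exactly 3 Jordan blocks for λ = -4.
Step 2 — from the minimal polynomial, the factor (x + 4)^3 tells us the largest block for λ = -4 has size 3.
Step 3 — with total size 5, 3 blocks, and largest block 3, the block sizes (in nonincreasing order) are [3, 1, 1].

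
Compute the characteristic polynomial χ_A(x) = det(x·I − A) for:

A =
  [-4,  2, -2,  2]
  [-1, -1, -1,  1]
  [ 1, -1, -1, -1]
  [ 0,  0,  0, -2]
x^4 + 8*x^3 + 24*x^2 + 32*x + 16

Expanding det(x·I − A) (e.g. by cofactor expansion or by noting that A is similar to its Jordan form J, which has the same characteristic polynomial as A) gives
  χ_A(x) = x^4 + 8*x^3 + 24*x^2 + 32*x + 16
which factors as (x + 2)^4. The eigenvalues (with algebraic multiplicities) are λ = -2 with multiplicity 4.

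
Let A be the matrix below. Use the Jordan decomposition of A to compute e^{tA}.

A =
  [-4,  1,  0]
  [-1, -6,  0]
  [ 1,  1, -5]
e^{tA} =
  [t*exp(-5*t) + exp(-5*t), t*exp(-5*t), 0]
  [-t*exp(-5*t), -t*exp(-5*t) + exp(-5*t), 0]
  [t*exp(-5*t), t*exp(-5*t), exp(-5*t)]

Strategy: write A = P · J · P⁻¹ where J is a Jordan canonical form, so e^{tA} = P · e^{tJ} · P⁻¹, and e^{tJ} can be computed block-by-block.

A has Jordan form
J =
  [-5,  1,  0]
  [ 0, -5,  0]
  [ 0,  0, -5]
(up to reordering of blocks).

Per-block formulas:
  For a 2×2 Jordan block J_2(-5): exp(t · J_2(-5)) = e^(-5t)·(I + t·N), where N is the 2×2 nilpotent shift.
  For a 1×1 block at λ = -5: exp(t · [-5]) = [e^(-5t)].

After assembling e^{tJ} and conjugating by P, we get:

e^{tA} =
  [t*exp(-5*t) + exp(-5*t), t*exp(-5*t), 0]
  [-t*exp(-5*t), -t*exp(-5*t) + exp(-5*t), 0]
  [t*exp(-5*t), t*exp(-5*t), exp(-5*t)]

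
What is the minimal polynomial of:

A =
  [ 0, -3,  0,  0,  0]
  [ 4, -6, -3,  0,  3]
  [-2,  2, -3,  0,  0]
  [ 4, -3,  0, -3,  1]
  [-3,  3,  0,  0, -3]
x^3 + 9*x^2 + 27*x + 27

The characteristic polynomial is χ_A(x) = (x + 3)^5, so the eigenvalues are known. The minimal polynomial is
  m_A(x) = Π_λ (x − λ)^{k_λ}
where k_λ is the size of the *largest* Jordan block for λ (equivalently, the smallest k with (A − λI)^k v = 0 for every generalised eigenvector v of λ).

  λ = -3: largest Jordan block has size 3, contributing (x + 3)^3

So m_A(x) = (x + 3)^3 = x^3 + 9*x^2 + 27*x + 27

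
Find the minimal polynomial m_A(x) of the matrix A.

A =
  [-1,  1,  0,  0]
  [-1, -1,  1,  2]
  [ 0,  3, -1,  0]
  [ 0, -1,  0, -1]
x^3 + 3*x^2 + 3*x + 1

The characteristic polynomial is χ_A(x) = (x + 1)^4, so the eigenvalues are known. The minimal polynomial is
  m_A(x) = Π_λ (x − λ)^{k_λ}
where k_λ is the size of the *largest* Jordan block for λ (equivalently, the smallest k with (A − λI)^k v = 0 for every generalised eigenvector v of λ).

  λ = -1: largest Jordan block has size 3, contributing (x + 1)^3

So m_A(x) = (x + 1)^3 = x^3 + 3*x^2 + 3*x + 1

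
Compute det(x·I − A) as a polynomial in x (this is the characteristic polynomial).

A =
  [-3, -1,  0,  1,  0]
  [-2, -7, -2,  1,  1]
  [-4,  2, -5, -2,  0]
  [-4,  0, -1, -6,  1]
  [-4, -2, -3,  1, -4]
x^5 + 25*x^4 + 250*x^3 + 1250*x^2 + 3125*x + 3125

Expanding det(x·I − A) (e.g. by cofactor expansion or by noting that A is similar to its Jordan form J, which has the same characteristic polynomial as A) gives
  χ_A(x) = x^5 + 25*x^4 + 250*x^3 + 1250*x^2 + 3125*x + 3125
which factors as (x + 5)^5. The eigenvalues (with algebraic multiplicities) are λ = -5 with multiplicity 5.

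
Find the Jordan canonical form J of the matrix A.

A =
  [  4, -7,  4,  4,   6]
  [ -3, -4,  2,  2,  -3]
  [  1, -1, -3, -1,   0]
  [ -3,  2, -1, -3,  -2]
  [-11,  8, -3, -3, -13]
J_3(-5) ⊕ J_2(-2)

The characteristic polynomial is
  det(x·I − A) = x^5 + 19*x^4 + 139*x^3 + 485*x^2 + 800*x + 500 = (x + 2)^2*(x + 5)^3

Eigenvalues and multiplicities (the geometric multiplicity of λ is n − rank(A − λI), which equals the number of Jordan blocks for λ):
  λ = -5: algebraic multiplicity = 3, geometric multiplicity = 1
  λ = -2: algebraic multiplicity = 2, geometric multiplicity = 1

Determining the block sizes for each eigenvalue:
  λ = -5: one block (gm = 1), so the single block has size am = 3 → block sizes [3]
  λ = -2: one block (gm = 1), so the single block has size am = 2 → block sizes [2]

Assembling the blocks gives a Jordan form
J =
  [-5,  1,  0,  0,  0]
  [ 0, -5,  1,  0,  0]
  [ 0,  0, -5,  0,  0]
  [ 0,  0,  0, -2,  1]
  [ 0,  0,  0,  0, -2]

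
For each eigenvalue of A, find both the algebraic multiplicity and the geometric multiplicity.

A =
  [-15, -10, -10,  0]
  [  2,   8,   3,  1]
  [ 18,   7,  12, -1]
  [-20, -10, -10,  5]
λ = -5: alg = 1, geom = 1; λ = 5: alg = 3, geom = 2

Step 1 — factor the characteristic polynomial to read off the algebraic multiplicities:
  χ_A(x) = (x - 5)^3*(x + 5)

Step 2 — compute geometric multiplicities via the rank-nullity identity g(λ) = n − rank(A − λI):
  rank(A − (-5)·I) = 3, so dim ker(A − (-5)·I) = n − 3 = 1
  rank(A − (5)·I) = 2, so dim ker(A − (5)·I) = n − 2 = 2

Summary:
  λ = -5: algebraic multiplicity = 1, geometric multiplicity = 1
  λ = 5: algebraic multiplicity = 3, geometric multiplicity = 2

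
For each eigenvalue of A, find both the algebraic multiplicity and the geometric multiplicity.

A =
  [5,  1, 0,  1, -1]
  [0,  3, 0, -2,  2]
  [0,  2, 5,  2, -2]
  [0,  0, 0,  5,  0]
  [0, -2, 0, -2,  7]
λ = 5: alg = 5, geom = 4

Step 1 — factor the characteristic polynomial to read off the algebraic multiplicities:
  χ_A(x) = (x - 5)^5

Step 2 — compute geometric multiplicities via the rank-nullity identity g(λ) = n − rank(A − λI):
  rank(A − (5)·I) = 1, so dim ker(A − (5)·I) = n − 1 = 4

Summary:
  λ = 5: algebraic multiplicity = 5, geometric multiplicity = 4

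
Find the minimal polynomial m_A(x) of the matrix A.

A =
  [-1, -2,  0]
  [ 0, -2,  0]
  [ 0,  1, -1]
x^2 + 3*x + 2

The characteristic polynomial is χ_A(x) = (x + 1)^2*(x + 2), so the eigenvalues are known. The minimal polynomial is
  m_A(x) = Π_λ (x − λ)^{k_λ}
where k_λ is the size of the *largest* Jordan block for λ (equivalently, the smallest k with (A − λI)^k v = 0 for every generalised eigenvector v of λ).

  λ = -2: largest Jordan block has size 1, contributing (x + 2)
  λ = -1: largest Jordan block has size 1, contributing (x + 1)

So m_A(x) = (x + 1)*(x + 2) = x^2 + 3*x + 2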